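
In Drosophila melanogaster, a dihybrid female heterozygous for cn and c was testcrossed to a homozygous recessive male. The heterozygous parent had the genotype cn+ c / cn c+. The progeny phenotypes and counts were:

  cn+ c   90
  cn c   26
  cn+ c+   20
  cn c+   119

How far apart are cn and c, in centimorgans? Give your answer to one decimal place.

18.0 centimorgans

The recombinant classes are cn+ c+ and cn c: 20 + 26 = 46.
Recombination frequency = 46/255 = 0.1804 ≈ 18.0%, i.e. 18.0 centimorgans.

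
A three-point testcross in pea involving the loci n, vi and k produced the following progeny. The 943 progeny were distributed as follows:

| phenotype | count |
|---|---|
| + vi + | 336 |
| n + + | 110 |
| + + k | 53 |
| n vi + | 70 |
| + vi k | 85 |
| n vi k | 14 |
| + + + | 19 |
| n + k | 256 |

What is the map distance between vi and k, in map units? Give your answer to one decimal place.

The two most frequent reciprocal classes, n + k and + vi +, are the parental types, so the F1 was n + k / + vi +.
The two rarest classes, n vi k and + + +, are the double crossovers. Comparing them with the parentals, only the vi allele has switched, so vi is the middle locus and the order is n – vi – k.
Crossovers in the vi–k interval produce the single-crossover classes n + + and + vi k (110 + 85 = 195) plus the double crossovers (33).
RF(vi–k) = (195 + 33) / 943 = 228/943 = 0.2418 → 24.2 map units.

24.2 map units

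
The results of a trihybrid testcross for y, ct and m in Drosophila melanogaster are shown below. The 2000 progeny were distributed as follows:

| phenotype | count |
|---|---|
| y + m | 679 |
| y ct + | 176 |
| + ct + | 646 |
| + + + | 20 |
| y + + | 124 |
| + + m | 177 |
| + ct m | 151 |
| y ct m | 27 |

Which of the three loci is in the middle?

The two most frequent reciprocal classes, y + m and + ct +, are the parental types, so the F1 was y + m / + ct +.
The two rarest classes, y ct m and + + +, are the double crossovers. Comparing them with the parentals, only the ct allele has switched, so ct is the middle locus and the order is y – ct – m.

ct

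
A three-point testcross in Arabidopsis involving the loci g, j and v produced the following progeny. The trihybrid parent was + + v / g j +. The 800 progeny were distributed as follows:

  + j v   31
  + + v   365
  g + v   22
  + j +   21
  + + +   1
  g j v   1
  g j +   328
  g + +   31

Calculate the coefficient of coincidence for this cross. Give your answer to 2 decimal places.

0.56

The two rarest classes, + + + and g j v, are the double crossovers. Comparing them with the parentals, only the v allele has switched, so v is the middle locus and the order is g – v – j.
g–v: (43 + 2)/800 = 0.0563; v–j: (62 + 2)/800 = 0.0800.
Expected DCO frequency = 0.0563 × 0.0800 ≈ 0.00450; observed = 2/800 ≈ 0.00250.
Coefficient of coincidence = 0.00250/0.00450 ≈ 0.56.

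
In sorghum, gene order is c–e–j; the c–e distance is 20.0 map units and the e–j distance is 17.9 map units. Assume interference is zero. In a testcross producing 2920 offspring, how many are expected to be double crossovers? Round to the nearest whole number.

105

Map distances give recombination frequencies of 0.200 and 0.179 for the two intervals.
With no interference, expected double-crossover frequency = 0.200 × 0.179 = 0.03580.
Expected number = 0.03580 × 2920 = 104.54 ≈ 105.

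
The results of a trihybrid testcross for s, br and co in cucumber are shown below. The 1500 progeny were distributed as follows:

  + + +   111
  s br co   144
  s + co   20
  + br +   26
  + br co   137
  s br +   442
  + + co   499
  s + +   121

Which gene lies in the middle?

s

The two most frequent reciprocal classes, s br + and + + co, are the parental types, so the F1 was s br + / + + co.
The two rarest classes, + br + and s + co, are the double crossovers. Comparing them with the parentals, only the s allele has switched, so s is the middle locus and the order is br – s – co.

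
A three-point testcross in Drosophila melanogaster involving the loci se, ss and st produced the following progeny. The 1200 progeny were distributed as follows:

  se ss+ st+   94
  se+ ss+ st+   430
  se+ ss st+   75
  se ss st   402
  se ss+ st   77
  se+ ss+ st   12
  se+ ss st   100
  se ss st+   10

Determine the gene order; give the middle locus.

The two most frequent reciprocal classes, se ss st and se+ ss+ st+, are the parental types, so the F1 was se ss st / se+ ss+ st+.
The two rarest classes, se ss st+ and se+ ss+ st, are the double crossovers. Comparing them with the parentals, only the st allele has switched, so st is the middle locus and the order is ss – st – se.

st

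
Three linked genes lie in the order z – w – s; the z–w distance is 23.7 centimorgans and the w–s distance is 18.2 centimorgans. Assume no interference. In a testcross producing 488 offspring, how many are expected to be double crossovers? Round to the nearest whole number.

Map distances give recombination frequencies of 0.237 and 0.182 for the two intervals.
With no interference, expected double-crossover frequency = 0.237 × 0.182 = 0.04313.
Expected number = 0.04313 × 488 = 21.05 ≈ 21.

21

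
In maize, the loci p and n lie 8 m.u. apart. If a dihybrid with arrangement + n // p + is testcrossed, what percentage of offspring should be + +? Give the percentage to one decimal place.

A map distance of 8 m.u. corresponds to a recombination frequency of 0.080.
The F1 is + n / p +, so + + is a recombinant gamete class with expected frequency r/2 = 0.080/2 = 0.0400.
That is 0.0400 = 4.0% of the progeny.

4.0%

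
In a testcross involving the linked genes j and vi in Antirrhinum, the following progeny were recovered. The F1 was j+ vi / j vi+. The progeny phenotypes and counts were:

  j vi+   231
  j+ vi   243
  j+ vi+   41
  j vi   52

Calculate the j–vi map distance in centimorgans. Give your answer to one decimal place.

The recombinant classes are j+ vi+ and j vi: 41 + 52 = 93.
Recombination frequency = 93/567 = 0.1640 ≈ 16.4%, i.e. 16.4 centimorgans.

16.4 centimorgans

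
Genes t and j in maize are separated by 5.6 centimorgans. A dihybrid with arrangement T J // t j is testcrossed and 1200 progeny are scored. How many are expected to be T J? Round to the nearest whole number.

A map distance of 5.6 centimorgans corresponds to a recombination frequency of 0.056.
The F1 is T J / t j, so T J is a parental gamete class with expected frequency (1 − r)/2 = 0.944/2 = 0.4720.
Expected number = 0.4720 × 1200 = 566.40 ≈ 566.

566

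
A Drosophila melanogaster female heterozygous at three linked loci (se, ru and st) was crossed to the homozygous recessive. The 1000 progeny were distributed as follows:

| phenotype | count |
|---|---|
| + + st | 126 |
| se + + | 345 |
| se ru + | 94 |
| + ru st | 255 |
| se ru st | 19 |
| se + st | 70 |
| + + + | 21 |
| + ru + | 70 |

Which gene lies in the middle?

se

The two most frequent reciprocal classes, se + + and + ru st, are the parental types, so the F1 was se + + / + ru st.
The two rarest classes, + + + and se ru st, are the double crossovers. Comparing them with the parentals, only the se allele has switched, so se is the middle locus and the order is ru – se – st.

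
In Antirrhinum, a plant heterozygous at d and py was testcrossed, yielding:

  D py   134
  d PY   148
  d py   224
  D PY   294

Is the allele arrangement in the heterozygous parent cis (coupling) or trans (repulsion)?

The two most frequent classes are D PY (294) and d py (224); these are the parental (non-recombinant) types.
So the F1 carried D PY on one chromosome and d py on the other — the recessive alleles are on the same chromosome (cis / coupling).

cis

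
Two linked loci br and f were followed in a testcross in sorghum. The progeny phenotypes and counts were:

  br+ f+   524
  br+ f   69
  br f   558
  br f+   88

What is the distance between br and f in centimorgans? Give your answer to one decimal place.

12.7 centimorgans

The two most frequent classes, br+ f+ (524) and br f (558), are the parental types, so the F1 was br+ f+ / br f.
The recombinant classes are br+ f and br f+: 69 + 88 = 157.
Recombination frequency = 157/1239 = 0.1267 ≈ 12.7%, i.e. 12.7 centimorgans.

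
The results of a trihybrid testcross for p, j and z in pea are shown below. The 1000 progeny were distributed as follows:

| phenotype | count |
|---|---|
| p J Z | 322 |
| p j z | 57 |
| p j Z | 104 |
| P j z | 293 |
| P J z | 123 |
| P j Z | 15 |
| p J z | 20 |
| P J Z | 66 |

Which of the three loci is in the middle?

z

The two most frequent reciprocal classes, p J Z and P j z, are the parental types, so the F1 was p J Z / P j z.
The two rarest classes, p J z and P j Z, are the double crossovers. Comparing them with the parentals, only the z allele has switched, so z is the middle locus and the order is p – z – j.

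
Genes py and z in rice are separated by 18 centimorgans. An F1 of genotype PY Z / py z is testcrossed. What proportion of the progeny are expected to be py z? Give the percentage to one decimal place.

41.0%

A map distance of 18 centimorgans corresponds to a recombination frequency of 0.180.
The F1 is PY Z / py z, so py z is a parental gamete class with expected frequency (1 − r)/2 = 0.820/2 = 0.4100.
That is 0.4100 = 41.0% of the progeny.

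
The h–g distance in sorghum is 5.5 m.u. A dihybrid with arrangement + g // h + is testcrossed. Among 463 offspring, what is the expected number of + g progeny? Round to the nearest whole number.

219

A map distance of 5.5 m.u. corresponds to a recombination frequency of 0.055.
The F1 is + g / h +, so + g is a parental gamete class with expected frequency (1 − r)/2 = 0.945/2 = 0.4725.
Expected number = 0.4725 × 463 = 218.77 ≈ 219.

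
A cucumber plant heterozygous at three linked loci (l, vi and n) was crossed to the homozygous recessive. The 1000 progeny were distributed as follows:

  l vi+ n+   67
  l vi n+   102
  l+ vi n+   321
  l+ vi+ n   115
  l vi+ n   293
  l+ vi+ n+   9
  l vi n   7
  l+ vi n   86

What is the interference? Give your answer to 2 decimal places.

The two most frequent reciprocal classes, l vi+ n and l+ vi n+, are the parental types, so the F1 was l vi+ n / l+ vi n+.
The two rarest classes, l vi n and l+ vi+ n+, are the double crossovers. Comparing them with the parentals, only the vi allele has switched, so vi is the middle locus and the order is n – vi – l.
n–vi: (153 + 16)/1000 = 0.1690; vi–l: (217 + 16)/1000 = 0.2330.
Expected DCO frequency = 0.1690 × 0.2330 ≈ 0.03938; observed = 16/1000 ≈ 0.01600.
Coefficient of coincidence = 0.01600/0.03938 ≈ 0.41; interference = 1 − 0.41 = 0.59.

0.59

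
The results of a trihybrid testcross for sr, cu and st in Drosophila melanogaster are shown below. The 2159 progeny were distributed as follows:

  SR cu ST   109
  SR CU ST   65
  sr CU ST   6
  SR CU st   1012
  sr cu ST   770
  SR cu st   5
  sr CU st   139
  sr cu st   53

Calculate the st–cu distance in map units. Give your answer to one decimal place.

6.0 map units

The two most frequent reciprocal classes, SR CU st and sr cu ST, are the parental types, so the F1 was SR CU st / sr cu ST.
The two rarest classes, SR cu st and sr CU ST, are the double crossovers. Comparing them with the parentals, only the cu allele has switched, so cu is the middle locus and the order is st – cu – sr.
Crossovers in the st–cu interval produce the single-crossover classes SR CU ST and sr cu st (65 + 53 = 118) plus the double crossovers (11).
RF(st–cu) = (118 + 11) / 2159 = 129/2159 = 0.0597 → 6.0 map units.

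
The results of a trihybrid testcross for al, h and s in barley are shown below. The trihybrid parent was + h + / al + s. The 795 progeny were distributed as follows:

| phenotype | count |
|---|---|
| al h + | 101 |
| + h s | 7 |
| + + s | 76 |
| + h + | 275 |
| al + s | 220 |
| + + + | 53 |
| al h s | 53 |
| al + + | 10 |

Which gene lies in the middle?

s

The two rarest classes, + h s and al + +, are the double crossovers. Comparing them with the parentals, only the s allele has switched, so s is the middle locus and the order is h – s – al.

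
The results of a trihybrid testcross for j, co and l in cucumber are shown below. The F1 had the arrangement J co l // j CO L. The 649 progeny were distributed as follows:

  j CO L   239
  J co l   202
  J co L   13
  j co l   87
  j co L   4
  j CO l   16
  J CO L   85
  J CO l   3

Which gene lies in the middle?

The two rarest classes, J CO l and j co L, are the double crossovers. Comparing them with the parentals, only the co allele has switched, so co is the middle locus and the order is j – co – l.

co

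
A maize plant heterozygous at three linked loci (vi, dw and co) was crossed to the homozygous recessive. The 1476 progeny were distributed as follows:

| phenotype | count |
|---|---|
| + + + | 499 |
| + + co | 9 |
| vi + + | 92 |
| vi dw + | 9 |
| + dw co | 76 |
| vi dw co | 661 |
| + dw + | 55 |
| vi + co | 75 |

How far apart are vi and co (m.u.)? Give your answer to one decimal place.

12.6 m.u.

The two most frequent reciprocal classes, + + + and vi dw co, are the parental types, so the F1 was + + + / vi dw co.
The two rarest classes, + + co and vi dw +, are the double crossovers. Comparing them with the parentals, only the co allele has switched, so co is the middle locus and the order is vi – co – dw.
Crossovers in the vi–co interval produce the single-crossover classes vi + + and + dw co (92 + 76 = 168) plus the double crossovers (18).
RF(vi–co) = (168 + 18) / 1476 = 186/1476 = 0.1260 → 12.6 m.u.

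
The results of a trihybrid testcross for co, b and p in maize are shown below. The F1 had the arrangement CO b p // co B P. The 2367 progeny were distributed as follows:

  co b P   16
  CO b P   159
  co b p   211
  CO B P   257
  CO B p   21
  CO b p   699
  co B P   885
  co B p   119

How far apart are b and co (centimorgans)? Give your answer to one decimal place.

21.3 centimorgans

The two rarest classes, CO B p and co b P, are the double crossovers. Comparing them with the parentals, only the b allele has switched, so b is the middle locus and the order is p – b – co.
Crossovers in the b–co interval produce the single-crossover classes co b p and CO B P (211 + 257 = 468) plus the double crossovers (37).
RF(b–co) = (468 + 37) / 2367 = 505/2367 = 0.2134 → 21.3 centimorgans.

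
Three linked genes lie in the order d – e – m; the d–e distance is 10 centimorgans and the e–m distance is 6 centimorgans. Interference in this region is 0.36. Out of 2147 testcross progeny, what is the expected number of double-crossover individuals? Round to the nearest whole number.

8

Map distances give recombination frequencies of 0.100 and 0.060 for the two intervals.
With interference 0.36 (so coincidence = 0.64), expected double-crossover frequency = 0.100 × 0.060 × 0.64 = 0.00384.
Expected number = 0.00384 × 2147 = 8.24 ≈ 8.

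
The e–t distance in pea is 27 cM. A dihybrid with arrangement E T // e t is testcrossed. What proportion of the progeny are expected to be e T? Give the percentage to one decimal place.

13.5%

A map distance of 27 cM corresponds to a recombination frequency of 0.270.
The F1 is E T / e t, so e T is a recombinant gamete class with expected frequency r/2 = 0.270/2 = 0.1350.
That is 0.1350 = 13.5% of the progeny.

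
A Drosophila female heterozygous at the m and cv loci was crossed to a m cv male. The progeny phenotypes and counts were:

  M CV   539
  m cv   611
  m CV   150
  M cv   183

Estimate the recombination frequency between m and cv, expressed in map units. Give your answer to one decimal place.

The two most frequent classes, M CV (539) and m cv (611), are the parental types, so the F1 was M CV / m cv.
The recombinant classes are M cv and m CV: 183 + 150 = 333.
Recombination frequency = 333/1483 = 0.2245 ≈ 22.5%, i.e. 22.5 map units.

22.5 map units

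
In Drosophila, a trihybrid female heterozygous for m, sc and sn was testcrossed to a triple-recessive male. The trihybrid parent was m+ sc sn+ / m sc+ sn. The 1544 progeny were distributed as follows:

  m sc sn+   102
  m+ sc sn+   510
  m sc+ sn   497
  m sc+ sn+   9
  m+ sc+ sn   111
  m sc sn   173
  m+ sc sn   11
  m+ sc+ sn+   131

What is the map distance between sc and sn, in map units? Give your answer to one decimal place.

21.0 map units

The two rarest classes, m+ sc sn and m sc+ sn+, are the double crossovers. Comparing them with the parentals, only the sn allele has switched, so sn is the middle locus and the order is sc – sn – m.
Crossovers in the sc–sn interval produce the single-crossover classes m+ sc+ sn+ and m sc sn (131 + 173 = 304) plus the double crossovers (20).
RF(sc–sn) = (304 + 20) / 1544 = 324/1544 = 0.2098 → 21.0 map units.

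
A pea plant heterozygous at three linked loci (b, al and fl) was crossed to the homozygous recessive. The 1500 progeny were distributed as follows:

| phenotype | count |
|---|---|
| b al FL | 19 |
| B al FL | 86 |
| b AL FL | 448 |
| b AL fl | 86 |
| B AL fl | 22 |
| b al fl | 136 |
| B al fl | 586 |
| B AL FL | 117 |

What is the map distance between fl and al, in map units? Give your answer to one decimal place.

The two most frequent reciprocal classes, b AL FL and B al fl, are the parental types, so the F1 was b AL FL / B al fl.
The two rarest classes, b al FL and B AL fl, are the double crossovers. Comparing them with the parentals, only the al allele has switched, so al is the middle locus and the order is fl – al – b.
Crossovers in the fl–al interval produce the single-crossover classes b AL fl and B al FL (86 + 86 = 172) plus the double crossovers (41).
RF(fl–al) = (172 + 41) / 1500 = 213/1500 = 0.1420 → 14.2 map units.

14.2 map units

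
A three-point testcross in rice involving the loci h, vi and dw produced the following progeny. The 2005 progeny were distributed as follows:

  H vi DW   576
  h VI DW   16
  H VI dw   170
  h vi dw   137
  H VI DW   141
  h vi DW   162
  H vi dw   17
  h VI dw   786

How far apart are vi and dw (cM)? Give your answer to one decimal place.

15.5 cM

The two most frequent reciprocal classes, H vi DW and h VI dw, are the parental types, so the F1 was H vi DW / h VI dw.
The two rarest classes, H vi dw and h VI DW, are the double crossovers. Comparing them with the parentals, only the dw allele has switched, so dw is the middle locus and the order is vi – dw – h.
Crossovers in the vi–dw interval produce the single-crossover classes H VI DW and h vi dw (141 + 137 = 278) plus the double crossovers (33).
RF(vi–dw) = (278 + 33) / 2005 = 311/2005 = 0.1551 → 15.5 cM.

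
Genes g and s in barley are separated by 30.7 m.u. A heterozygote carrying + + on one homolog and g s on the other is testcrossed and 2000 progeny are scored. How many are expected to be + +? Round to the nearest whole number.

A map distance of 30.7 m.u. corresponds to a recombination frequency of 0.307.
The F1 is + + / g s, so + + is a parental gamete class with expected frequency (1 − r)/2 = 0.693/2 = 0.3465.
Expected number = 0.3465 × 2000 = 693.00 ≈ 693.

693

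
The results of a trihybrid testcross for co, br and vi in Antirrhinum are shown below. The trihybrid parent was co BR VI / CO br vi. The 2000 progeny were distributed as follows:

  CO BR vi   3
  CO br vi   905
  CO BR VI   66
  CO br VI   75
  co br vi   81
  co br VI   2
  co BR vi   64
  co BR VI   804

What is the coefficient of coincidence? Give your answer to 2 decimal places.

0.46

The two rarest classes, co br VI and CO BR vi, are the double crossovers. Comparing them with the parentals, only the br allele has switched, so br is the middle locus and the order is vi – br – co.
vi–br: (139 + 5)/2000 = 0.0720; br–co: (147 + 5)/2000 = 0.0760.
Expected DCO frequency = 0.0720 × 0.0760 ≈ 0.00547; observed = 5/2000 ≈ 0.00250.
Coefficient of coincidence = 0.00250/0.00547 ≈ 0.46.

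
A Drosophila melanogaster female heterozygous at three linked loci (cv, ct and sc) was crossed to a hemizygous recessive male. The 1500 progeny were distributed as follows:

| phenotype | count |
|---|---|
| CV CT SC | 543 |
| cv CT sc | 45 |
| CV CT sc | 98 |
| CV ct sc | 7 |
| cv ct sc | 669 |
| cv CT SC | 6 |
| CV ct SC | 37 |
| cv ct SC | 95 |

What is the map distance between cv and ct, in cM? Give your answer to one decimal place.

The two most frequent reciprocal classes, cv ct sc and CV CT SC, are the parental types, so the F1 was cv ct sc / CV CT SC.
The two rarest classes, CV ct sc and cv CT SC, are the double crossovers. Comparing them with the parentals, only the cv allele has switched, so cv is the middle locus and the order is ct – cv – sc.
Crossovers in the ct–cv interval produce the single-crossover classes cv CT sc and CV ct SC (45 + 37 = 82) plus the double crossovers (13).
RF(ct–cv) = (82 + 13) / 1500 = 95/1500 = 0.0633 → 6.3 cM.

6.3 cM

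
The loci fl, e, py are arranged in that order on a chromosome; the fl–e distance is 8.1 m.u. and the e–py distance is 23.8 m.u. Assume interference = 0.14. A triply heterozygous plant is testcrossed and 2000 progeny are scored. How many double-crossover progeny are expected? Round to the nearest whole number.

33

Map distances give recombination frequencies of 0.081 and 0.238 for the two intervals.
With interference 0.14 (so coincidence = 0.86), expected double-crossover frequency = 0.081 × 0.238 × 0.86 = 0.01658.
Expected number = 0.01658 × 2000 = 33.16 ≈ 33.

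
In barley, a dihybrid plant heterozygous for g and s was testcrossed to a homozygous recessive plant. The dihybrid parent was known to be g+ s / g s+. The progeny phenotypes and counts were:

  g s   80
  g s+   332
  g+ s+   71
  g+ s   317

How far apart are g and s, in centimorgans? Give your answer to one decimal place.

18.9 centimorgans

The recombinant classes are g+ s+ and g s: 71 + 80 = 151.
Recombination frequency = 151/800 = 0.1888 ≈ 18.9%, i.e. 18.9 centimorgans.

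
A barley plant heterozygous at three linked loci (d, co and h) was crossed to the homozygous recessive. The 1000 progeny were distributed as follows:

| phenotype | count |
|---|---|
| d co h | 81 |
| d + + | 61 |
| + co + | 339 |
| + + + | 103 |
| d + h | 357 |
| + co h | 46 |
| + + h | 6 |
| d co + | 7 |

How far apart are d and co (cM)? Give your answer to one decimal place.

19.7 cM

The two most frequent reciprocal classes, + co + and d + h, are the parental types, so the F1 was + co + / d + h.
The two rarest classes, d co + and + + h, are the double crossovers. Comparing them with the parentals, only the d allele has switched, so d is the middle locus and the order is co – d – h.
Crossovers in the co–d interval produce the single-crossover classes + + + and d co h (103 + 81 = 184) plus the double crossovers (13).
RF(co–d) = (184 + 13) / 1000 = 197/1000 = 0.1970 → 19.7 cM.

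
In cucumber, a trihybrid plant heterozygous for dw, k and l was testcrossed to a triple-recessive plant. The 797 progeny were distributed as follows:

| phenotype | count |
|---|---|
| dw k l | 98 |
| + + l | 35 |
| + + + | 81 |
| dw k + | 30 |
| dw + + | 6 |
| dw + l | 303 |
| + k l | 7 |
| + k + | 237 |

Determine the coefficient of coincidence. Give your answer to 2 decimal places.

The two most frequent reciprocal classes, + k + and dw + l, are the parental types, so the F1 was + k + / dw + l.
The two rarest classes, + k l and dw + +, are the double crossovers. Comparing them with the parentals, only the l allele has switched, so l is the middle locus and the order is dw – l – k.
dw–l: (65 + 13)/797 = 0.0979; l–k: (179 + 13)/797 = 0.2409.
Expected DCO frequency = 0.0979 × 0.2409 ≈ 0.02358; observed = 13/797 ≈ 0.01631.
Coefficient of coincidence = 0.01631/0.02358 ≈ 0.69.

0.69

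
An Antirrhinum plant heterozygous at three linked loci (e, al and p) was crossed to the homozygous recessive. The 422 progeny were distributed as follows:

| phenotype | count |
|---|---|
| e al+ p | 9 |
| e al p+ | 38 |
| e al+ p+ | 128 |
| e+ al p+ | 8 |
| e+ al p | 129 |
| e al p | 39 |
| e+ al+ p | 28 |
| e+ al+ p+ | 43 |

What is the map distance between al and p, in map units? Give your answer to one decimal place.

19.7 map units

The two most frequent reciprocal classes, e+ al p and e al+ p+, are the parental types, so the F1 was e+ al p / e al+ p+.
The two rarest classes, e+ al p+ and e al+ p, are the double crossovers. Comparing them with the parentals, only the p allele has switched, so p is the middle locus and the order is al – p – e.
Crossovers in the al–p interval produce the single-crossover classes e+ al+ p and e al p+ (28 + 38 = 66) plus the double crossovers (17).
RF(al–p) = (66 + 17) / 422 = 83/422 = 0.1967 → 19.7 map units.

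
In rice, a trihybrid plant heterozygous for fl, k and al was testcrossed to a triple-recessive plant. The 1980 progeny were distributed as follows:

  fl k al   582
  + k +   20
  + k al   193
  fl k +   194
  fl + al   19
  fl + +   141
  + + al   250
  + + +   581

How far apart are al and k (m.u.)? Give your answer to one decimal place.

24.4 m.u.

The two most frequent reciprocal classes, fl k al and + + +, are the parental types, so the F1 was fl k al / + + +.
The two rarest classes, fl + al and + k +, are the double crossovers. Comparing them with the parentals, only the k allele has switched, so k is the middle locus and the order is fl – k – al.
Crossovers in the k–al interval produce the single-crossover classes fl k + and + + al (194 + 250 = 444) plus the double crossovers (39).
RF(k–al) = (444 + 39) / 1980 = 483/1980 = 0.2439 → 24.4 m.u.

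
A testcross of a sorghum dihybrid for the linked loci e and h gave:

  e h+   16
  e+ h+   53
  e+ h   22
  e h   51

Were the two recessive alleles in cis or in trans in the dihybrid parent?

The two most frequent classes are e+ h+ (53) and e h (51); these are the parental (non-recombinant) types.
So the F1 carried e+ h+ on one chromosome and e h on the other — the recessive alleles are on the same chromosome (cis / coupling).

cis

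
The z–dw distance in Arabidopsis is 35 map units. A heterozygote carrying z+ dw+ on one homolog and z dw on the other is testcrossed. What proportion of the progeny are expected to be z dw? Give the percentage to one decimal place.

A map distance of 35 map units corresponds to a recombination frequency of 0.350.
The F1 is z+ dw+ / z dw, so z dw is a parental gamete class with expected frequency (1 − r)/2 = 0.650/2 = 0.3250.
That is 0.3250 = 32.5% of the progeny.

32.5%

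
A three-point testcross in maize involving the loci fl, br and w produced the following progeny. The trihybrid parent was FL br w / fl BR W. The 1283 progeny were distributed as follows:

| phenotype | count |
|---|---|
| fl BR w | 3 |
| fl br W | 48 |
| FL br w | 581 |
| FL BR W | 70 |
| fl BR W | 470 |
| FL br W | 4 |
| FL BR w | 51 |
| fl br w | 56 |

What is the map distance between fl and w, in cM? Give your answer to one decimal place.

The two rarest classes, FL br W and fl BR w, are the double crossovers. Comparing them with the parentals, only the w allele has switched, so w is the middle locus and the order is br – w – fl.
Crossovers in the w–fl interval produce the single-crossover classes fl br w and FL BR W (56 + 70 = 126) plus the double crossovers (7).
RF(w–fl) = (126 + 7) / 1283 = 133/1283 = 0.1037 → 10.4 cM.

10.4 cM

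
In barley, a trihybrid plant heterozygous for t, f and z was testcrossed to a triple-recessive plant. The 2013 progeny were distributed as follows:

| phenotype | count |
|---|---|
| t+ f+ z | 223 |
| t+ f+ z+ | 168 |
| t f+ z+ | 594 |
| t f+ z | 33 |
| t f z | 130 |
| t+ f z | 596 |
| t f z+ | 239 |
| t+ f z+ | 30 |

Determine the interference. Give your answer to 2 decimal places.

The two most frequent reciprocal classes, t f+ z+ and t+ f z, are the parental types, so the F1 was t f+ z+ / t+ f z.
The two rarest classes, t f+ z and t+ f z+, are the double crossovers. Comparing them with the parentals, only the z allele has switched, so z is the middle locus and the order is t – z – f.
t–z: (298 + 63)/2013 = 0.1793; z–f: (462 + 63)/2013 = 0.2608.
Expected DCO frequency = 0.1793 × 0.2608 ≈ 0.04676; observed = 63/2013 ≈ 0.03130.
Coefficient of coincidence = 0.03130/0.04676 ≈ 0.67; interference = 1 − 0.67 = 0.33.

0.33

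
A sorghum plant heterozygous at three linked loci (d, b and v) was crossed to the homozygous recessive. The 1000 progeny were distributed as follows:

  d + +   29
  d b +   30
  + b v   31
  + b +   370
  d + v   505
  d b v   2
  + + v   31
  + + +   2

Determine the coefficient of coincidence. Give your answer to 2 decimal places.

0.96

The two most frequent reciprocal classes, d + v and + b +, are the parental types, so the F1 was d + v / + b +.
The two rarest classes, d b v and + + +, are the double crossovers. Comparing them with the parentals, only the b allele has switched, so b is the middle locus and the order is v – b – d.
v–b: (60 + 4)/1000 = 0.0640; b–d: (61 + 4)/1000 = 0.0650.
Expected DCO frequency = 0.0640 × 0.0650 ≈ 0.00416; observed = 4/1000 ≈ 0.00400.
Coefficient of coincidence = 0.00400/0.00416 ≈ 0.96.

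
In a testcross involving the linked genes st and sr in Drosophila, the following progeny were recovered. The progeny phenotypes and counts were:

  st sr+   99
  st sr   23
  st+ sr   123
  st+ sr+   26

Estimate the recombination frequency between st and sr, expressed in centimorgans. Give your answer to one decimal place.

18.1 centimorgans

The two most frequent classes, st+ sr (123) and st sr+ (99), are the parental types, so the F1 was st+ sr / st sr+.
The recombinant classes are st+ sr+ and st sr: 26 + 23 = 49.
Recombination frequency = 49/271 = 0.1808 ≈ 18.1%, i.e. 18.1 centimorgans.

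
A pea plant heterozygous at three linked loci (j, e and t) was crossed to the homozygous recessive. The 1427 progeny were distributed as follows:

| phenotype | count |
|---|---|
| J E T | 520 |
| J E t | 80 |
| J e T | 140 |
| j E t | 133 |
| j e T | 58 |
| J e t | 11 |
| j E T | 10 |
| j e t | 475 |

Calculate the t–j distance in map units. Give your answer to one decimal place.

The two most frequent reciprocal classes, J E T and j e t, are the parental types, so the F1 was J E T / j e t.
The two rarest classes, j E T and J e t, are the double crossovers. Comparing them with the parentals, only the j allele has switched, so j is the middle locus and the order is e – j – t.
Crossovers in the j–t interval produce the single-crossover classes J E t and j e T (80 + 58 = 138) plus the double crossovers (21).
RF(j–t) = (138 + 21) / 1427 = 159/1427 = 0.1114 → 11.1 map units.

11.1 map units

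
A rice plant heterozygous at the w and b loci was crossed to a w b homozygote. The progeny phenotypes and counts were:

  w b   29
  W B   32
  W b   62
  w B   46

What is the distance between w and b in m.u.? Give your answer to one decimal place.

The two most frequent classes, W b (62) and w B (46), are the parental types, so the F1 was W b / w B.
The recombinant classes are W B and w b: 32 + 29 = 61.
Recombination frequency = 61/169 = 0.3609 ≈ 36.1%, i.e. 36.1 m.u.

36.1 m.u.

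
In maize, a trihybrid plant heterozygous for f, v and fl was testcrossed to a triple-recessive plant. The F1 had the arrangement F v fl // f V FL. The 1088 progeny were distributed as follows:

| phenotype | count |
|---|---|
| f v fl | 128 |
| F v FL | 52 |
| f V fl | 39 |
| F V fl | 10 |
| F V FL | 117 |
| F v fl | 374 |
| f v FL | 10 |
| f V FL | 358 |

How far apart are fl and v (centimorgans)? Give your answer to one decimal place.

The two rarest classes, F V fl and f v FL, are the double crossovers. Comparing them with the parentals, only the v allele has switched, so v is the middle locus and the order is f – v – fl.
Crossovers in the v–fl interval produce the single-crossover classes F v FL and f V fl (52 + 39 = 91) plus the double crossovers (20).
RF(v–fl) = (91 + 20) / 1088 = 111/1088 = 0.1020 → 10.2 centimorgans.

10.2 centimorgans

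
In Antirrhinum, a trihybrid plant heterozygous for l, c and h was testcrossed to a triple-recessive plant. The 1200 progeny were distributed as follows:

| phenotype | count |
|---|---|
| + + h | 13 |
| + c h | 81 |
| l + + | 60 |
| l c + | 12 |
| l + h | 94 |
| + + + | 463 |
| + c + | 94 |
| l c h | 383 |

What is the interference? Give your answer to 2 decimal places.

The two most frequent reciprocal classes, l c h and + + +, are the parental types, so the F1 was l c h / + + +.
The two rarest classes, l c + and + + h, are the double crossovers. Comparing them with the parentals, only the h allele has switched, so h is the middle locus and the order is c – h – l.
c–h: (188 + 25)/1200 = 0.1775; h–l: (141 + 25)/1200 = 0.1383.
Expected DCO frequency = 0.1775 × 0.1383 ≈ 0.02455; observed = 25/1200 ≈ 0.02083.
Coefficient of coincidence = 0.02083/0.02455 ≈ 0.85; interference = 1 − 0.85 = 0.15.

0.15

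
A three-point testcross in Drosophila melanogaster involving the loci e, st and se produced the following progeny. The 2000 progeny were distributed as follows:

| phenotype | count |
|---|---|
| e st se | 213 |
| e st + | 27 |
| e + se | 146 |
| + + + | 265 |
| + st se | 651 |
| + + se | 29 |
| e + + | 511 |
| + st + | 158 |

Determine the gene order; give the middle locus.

st

The two most frequent reciprocal classes, + st se and e + +, are the parental types, so the F1 was + st se / e + +.
The two rarest classes, + + se and e st +, are the double crossovers. Comparing them with the parentals, only the st allele has switched, so st is the middle locus and the order is se – st – e.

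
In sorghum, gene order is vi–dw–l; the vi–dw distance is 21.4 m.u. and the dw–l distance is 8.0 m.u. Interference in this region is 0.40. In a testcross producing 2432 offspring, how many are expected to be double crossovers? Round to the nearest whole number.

Map distances give recombination frequencies of 0.214 and 0.080 for the two intervals.
With interference 0.40 (so coincidence = 0.60), expected double-crossover frequency = 0.214 × 0.080 × 0.60 = 0.01027.
Expected number = 0.01027 × 2432 = 24.98 ≈ 25.

25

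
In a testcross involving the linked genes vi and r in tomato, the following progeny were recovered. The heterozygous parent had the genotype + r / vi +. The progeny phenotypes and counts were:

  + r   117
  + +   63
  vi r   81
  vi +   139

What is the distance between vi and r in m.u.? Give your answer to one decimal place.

The recombinant classes are + + and vi r: 63 + 81 = 144.
Recombination frequency = 144/400 = 0.3600 ≈ 36.0%, i.e. 36.0 m.u.

36.0 m.u.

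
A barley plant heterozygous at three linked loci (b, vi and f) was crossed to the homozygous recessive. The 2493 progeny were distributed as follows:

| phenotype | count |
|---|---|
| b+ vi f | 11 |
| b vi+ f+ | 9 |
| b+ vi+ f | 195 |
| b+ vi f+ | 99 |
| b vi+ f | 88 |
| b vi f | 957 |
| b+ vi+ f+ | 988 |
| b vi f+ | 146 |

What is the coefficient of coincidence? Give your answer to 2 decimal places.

0.67

The two most frequent reciprocal classes, b+ vi+ f+ and b vi f, are the parental types, so the F1 was b+ vi+ f+ / b vi f.
The two rarest classes, b vi+ f+ and b+ vi f, are the double crossovers. Comparing them with the parentals, only the b allele has switched, so b is the middle locus and the order is f – b – vi.
f–b: (341 + 20)/2493 = 0.1448; b–vi: (187 + 20)/2493 = 0.0830.
Expected DCO frequency = 0.1448 × 0.0830 ≈ 0.01202; observed = 20/2493 ≈ 0.00802.
Coefficient of coincidence = 0.00802/0.01202 ≈ 0.67.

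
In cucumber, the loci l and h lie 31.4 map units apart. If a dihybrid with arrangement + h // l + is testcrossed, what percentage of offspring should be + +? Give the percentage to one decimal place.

15.7%

A map distance of 31.4 map units corresponds to a recombination frequency of 0.314.
The F1 is + h / l +, so + + is a recombinant gamete class with expected frequency r/2 = 0.314/2 = 0.1570.
That is 0.1570 = 15.7% of the progeny.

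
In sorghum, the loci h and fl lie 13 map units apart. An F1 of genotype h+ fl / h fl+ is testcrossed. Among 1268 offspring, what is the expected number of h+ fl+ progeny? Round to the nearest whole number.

A map distance of 13 map units corresponds to a recombination frequency of 0.130.
The F1 is h+ fl / h fl+, so h+ fl+ is a recombinant gamete class with expected frequency r/2 = 0.130/2 = 0.0650.
Expected number = 0.0650 × 1268 = 82.42 ≈ 82.

82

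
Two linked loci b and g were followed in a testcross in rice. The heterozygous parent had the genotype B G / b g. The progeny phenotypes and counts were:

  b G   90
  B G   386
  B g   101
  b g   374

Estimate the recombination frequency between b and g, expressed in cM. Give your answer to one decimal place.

The recombinant classes are B g and b G: 101 + 90 = 191.
Recombination frequency = 191/951 = 0.2008 ≈ 20.1%, i.e. 20.1 cM.

20.1 cM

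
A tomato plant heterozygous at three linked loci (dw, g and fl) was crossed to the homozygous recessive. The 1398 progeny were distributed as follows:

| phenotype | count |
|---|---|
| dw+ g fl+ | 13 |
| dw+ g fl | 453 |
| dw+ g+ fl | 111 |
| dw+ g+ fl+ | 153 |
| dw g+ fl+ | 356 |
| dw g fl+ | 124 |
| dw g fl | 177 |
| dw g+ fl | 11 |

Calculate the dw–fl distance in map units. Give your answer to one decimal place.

25.3 map units

The two most frequent reciprocal classes, dw g+ fl+ and dw+ g fl, are the parental types, so the F1 was dw g+ fl+ / dw+ g fl.
The two rarest classes, dw g+ fl and dw+ g fl+, are the double crossovers. Comparing them with the parentals, only the fl allele has switched, so fl is the middle locus and the order is g – fl – dw.
Crossovers in the fl–dw interval produce the single-crossover classes dw+ g+ fl+ and dw g fl (153 + 177 = 330) plus the double crossovers (24).
RF(fl–dw) = (330 + 24) / 1398 = 354/1398 = 0.2532 → 25.3 map units.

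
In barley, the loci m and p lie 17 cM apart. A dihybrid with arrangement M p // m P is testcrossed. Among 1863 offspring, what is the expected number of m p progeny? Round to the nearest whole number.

158

A map distance of 17 cM corresponds to a recombination frequency of 0.170.
The F1 is M p / m P, so m p is a recombinant gamete class with expected frequency r/2 = 0.170/2 = 0.0850.
Expected number = 0.0850 × 1863 = 158.36 ≈ 158.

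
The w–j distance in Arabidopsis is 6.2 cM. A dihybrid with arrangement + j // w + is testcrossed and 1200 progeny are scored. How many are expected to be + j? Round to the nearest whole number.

A map distance of 6.2 cM corresponds to a recombination frequency of 0.062.
The F1 is + j / w +, so + j is a parental gamete class with expected frequency (1 − r)/2 = 0.938/2 = 0.4690.
Expected number = 0.4690 × 1200 = 562.80 ≈ 563.

563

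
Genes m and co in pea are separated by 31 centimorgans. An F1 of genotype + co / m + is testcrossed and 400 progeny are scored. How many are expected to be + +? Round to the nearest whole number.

A map distance of 31 centimorgans corresponds to a recombination frequency of 0.310.
The F1 is + co / m +, so + + is a recombinant gamete class with expected frequency r/2 = 0.310/2 = 0.1550.
Expected number = 0.1550 × 400 = 62.00 ≈ 62.

62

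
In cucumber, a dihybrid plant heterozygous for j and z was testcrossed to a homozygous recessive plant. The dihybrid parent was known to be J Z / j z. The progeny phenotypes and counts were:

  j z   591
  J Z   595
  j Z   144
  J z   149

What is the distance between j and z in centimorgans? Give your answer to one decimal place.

The recombinant classes are J z and j Z: 149 + 144 = 293.
Recombination frequency = 293/1479 = 0.1981 ≈ 19.8%, i.e. 19.8 centimorgans.

19.8 centimorgans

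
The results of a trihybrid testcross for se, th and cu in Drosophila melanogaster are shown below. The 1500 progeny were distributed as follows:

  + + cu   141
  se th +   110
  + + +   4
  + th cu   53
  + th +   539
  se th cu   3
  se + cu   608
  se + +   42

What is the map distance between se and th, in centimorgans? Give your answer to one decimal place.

The two most frequent reciprocal classes, se + cu and + th +, are the parental types, so the F1 was se + cu / + th +.
The two rarest classes, se th cu and + + +, are the double crossovers. Comparing them with the parentals, only the th allele has switched, so th is the middle locus and the order is se – th – cu.
Crossovers in the se–th interval produce the single-crossover classes + + cu and se th + (141 + 110 = 251) plus the double crossovers (7).
RF(se–th) = (251 + 7) / 1500 = 258/1500 = 0.1720 → 17.2 centimorgans.

17.2 centimorgans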